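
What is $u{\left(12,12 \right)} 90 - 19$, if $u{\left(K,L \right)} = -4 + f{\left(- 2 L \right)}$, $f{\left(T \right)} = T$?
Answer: $-2539$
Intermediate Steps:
$u{\left(K,L \right)} = -4 - 2 L$
$u{\left(12,12 \right)} 90 - 19 = \left(-4 - 24\right) 90 - 19 = \left(-28\right) 90 - 19 = -2520 - 19 = -2539$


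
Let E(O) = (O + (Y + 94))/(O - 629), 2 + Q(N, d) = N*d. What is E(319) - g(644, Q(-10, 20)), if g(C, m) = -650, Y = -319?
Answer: 100703/155 ≈ 649.70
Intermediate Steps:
Q(N, d) = -2 + N*d
E(O) = (-225 + O)/(-629 + O) (E(O) = (O + (-319 + 94))/(O - 629) = (O - 225)/(-629 + O) = (-225 + O)/(-629 + O))
E(319) - g(644, Q(-10, 20)) = (-225 + 319)/(-629 + 319) - 1*(-650) = 94/(-310) + 650 = -1/310*94 + 650 = -47/155 + 650 = 100703/155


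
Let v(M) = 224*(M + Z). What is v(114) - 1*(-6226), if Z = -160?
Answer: -4078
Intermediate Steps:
v(M) = -35840 + 224*M (v(M) = 224*(M - 160) = 224*(-160 + M) = -35840 + 224*M)
v(114) - 1*(-6226) = (-35840 + 224*114) - 1*(-6226) = (-35840 + 25536) + 6226 = -10304 + 6226 = -4078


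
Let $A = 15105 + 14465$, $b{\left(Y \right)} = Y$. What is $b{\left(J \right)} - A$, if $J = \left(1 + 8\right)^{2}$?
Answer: $-29489$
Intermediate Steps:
$J = 81$ ($J = 9^{2} = 81$)
$A = 29570$
$b{\left(J \right)} - A = 81 - 29570 = -29489$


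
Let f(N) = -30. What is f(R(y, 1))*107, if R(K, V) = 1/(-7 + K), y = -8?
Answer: -3210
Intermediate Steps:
f(R(y, 1))*107 = -30*107 = -3210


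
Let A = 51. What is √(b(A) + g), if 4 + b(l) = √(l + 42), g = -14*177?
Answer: √(-2482 + √93) ≈ 49.723*I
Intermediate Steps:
g = -2478
b(l) = -4 + √(42 + l) (b(l) = -4 + √(l + 42) = -4 + √(42 + l))
√(b(A) + g) = √((-4 + √(42 + 51)) - 2478) = √((-4 + √93) - 2478) = √(-2482 + √93)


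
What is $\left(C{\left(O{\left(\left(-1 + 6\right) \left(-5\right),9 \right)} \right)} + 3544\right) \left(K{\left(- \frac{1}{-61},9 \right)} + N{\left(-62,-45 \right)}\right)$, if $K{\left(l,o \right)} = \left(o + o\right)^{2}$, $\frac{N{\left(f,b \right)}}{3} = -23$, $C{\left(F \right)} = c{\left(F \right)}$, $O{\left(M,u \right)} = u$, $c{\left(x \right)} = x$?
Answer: $906015$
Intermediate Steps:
$C{\left(F \right)} = F$
$N{\left(f,b \right)} = -69$ ($N{\left(f,b \right)} = 3 \left(-23\right) = -69$)
$K{\left(l,o \right)} = 4 o^{2}$ ($K{\left(l,o \right)} = \left(2 o\right)^{2} = 4 o^{2}$)
$\left(C{\left(O{\left(\left(-1 + 6\right) \left(-5\right),9 \right)} \right)} + 3544\right) \left(K{\left(- \frac{1}{-61},9 \right)} + N{\left(-62,-45 \right)}\right) = \left(9 + 3544\right) \left(4 \cdot 9^{2} - 69\right) = 3553 \left(4 \cdot 81 - 69\right) = 3553 \left(324 - 69\right) = 3553 \cdot 255 = 906015$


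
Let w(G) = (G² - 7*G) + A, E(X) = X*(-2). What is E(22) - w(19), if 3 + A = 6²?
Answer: -305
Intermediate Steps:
E(X) = -2*X
A = 33 (A = -3 + 6² = -3 + 36 = 33)
w(G) = 33 + G² - 7*G (w(G) = (G² - 7*G) + 33 = 33 + G² - 7*G)
E(22) - w(19) = -2*22 - (33 + 19² - 7*19) = -44 - (33 + 361 - 133) = -44 - 1*261 = -44 - 261 = -305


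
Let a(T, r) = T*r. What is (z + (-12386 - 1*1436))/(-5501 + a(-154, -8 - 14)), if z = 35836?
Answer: -22014/2113 ≈ -10.418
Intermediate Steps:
(z + (-12386 - 1*1436))/(-5501 + a(-154, -8 - 14)) = (35836 + (-12386 - 1*1436))/(-5501 - 154*(-8 - 14)) = (35836 + (-12386 - 1436))/(-5501 - 154*(-22)) = (35836 - 13822)/(-5501 + 3388) = 22014/(-2113) = 22014*(-1/2113) = -22014/2113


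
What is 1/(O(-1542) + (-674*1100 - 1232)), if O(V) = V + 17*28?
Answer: -1/743698 ≈ -1.3446e-6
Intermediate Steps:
O(V) = 476 + V (O(V) = V + 476 = 476 + V)
1/(O(-1542) + (-674*1100 - 1232)) = 1/((476 - 1542) + (-674*1100 - 1232)) = 1/(-1066 + (-741400 - 1232)) = 1/(-1066 - 742632) = 1/(-743698) = -1/743698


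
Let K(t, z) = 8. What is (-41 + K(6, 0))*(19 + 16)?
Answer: -1155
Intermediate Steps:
(-41 + K(6, 0))*(19 + 16) = (-41 + 8)*(19 + 16) = -33*35 = -1155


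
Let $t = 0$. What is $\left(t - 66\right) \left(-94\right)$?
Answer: $6204$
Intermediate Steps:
$\left(t - 66\right) \left(-94\right) = \left(0 - 66\right) \left(-94\right) = \left(-66\right) \left(-94\right) = 6204$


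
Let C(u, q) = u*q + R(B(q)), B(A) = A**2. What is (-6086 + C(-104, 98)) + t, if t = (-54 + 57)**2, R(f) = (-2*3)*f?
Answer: -73893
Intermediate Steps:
R(f) = -6*f
C(u, q) = -6*q**2 + q*u (C(u, q) = u*q - 6*q**2 = q*u - 6*q**2 = -6*q**2 + q*u)
t = 9 (t = 3**2 = 9)
(-6086 + C(-104, 98)) + t = (-6086 + 98*(-104 - 6*98)) + 9 = (-6086 + 98*(-104 - 588)) + 9 = (-6086 + 98*(-692)) + 9 = (-6086 - 67816) + 9 = -73902 + 9 = -73893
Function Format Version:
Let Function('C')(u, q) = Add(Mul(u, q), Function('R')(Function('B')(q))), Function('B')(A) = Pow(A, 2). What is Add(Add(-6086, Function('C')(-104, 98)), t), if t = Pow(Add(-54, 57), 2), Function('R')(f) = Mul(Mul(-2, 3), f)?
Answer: -73893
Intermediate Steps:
Function('R')(f) = Mul(-6, f)
Function('C')(u, q) = Add(Mul(-6, Pow(q, 2)), Mul(q, u)) (Function('C')(u, q) = Add(Mul(u, q), Mul(-6, Pow(q, 2))) = Add(Mul(q, u), Mul(-6, Pow(q, 2))) = Add(Mul(-6, Pow(q, 2)), Mul(q, u)))
t = 9 (t = Pow(3, 2) = 9)
Add(Add(-6086, Function('C')(-104, 98)), t) = Add(Add(-6086, Mul(98, Add(-104, Mul(-6, 98)))), 9) = Add(Add(-6086, Mul(98, Add(-104, -588))), 9) = Add(Add(-6086, Mul(98, -692)), 9) = Add(Add(-6086, -67816), 9) = Add(-73902, 9) = -73893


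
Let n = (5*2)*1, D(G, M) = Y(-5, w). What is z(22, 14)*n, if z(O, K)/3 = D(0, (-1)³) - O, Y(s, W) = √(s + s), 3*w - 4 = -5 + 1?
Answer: -660 + 30*I*√10 ≈ -660.0 + 94.868*I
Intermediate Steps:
w = 0 (w = 4/3 + (-5 + 1)/3 = 4/3 + (⅓)*(-4) = 4/3 - 4/3 = 0)
Y(s, W) = √2*√s (Y(s, W) = √(2*s) = √2*√s)
D(G, M) = I*√10 (D(G, M) = √2*√(-5) = √2*(I*√5) = I*√10)
z(O, K) = -3*O + 3*I*√10 (z(O, K) = 3*(I*√10 - O) = 3*(-O + I*√10) = -3*O + 3*I*√10)
n = 10 (n = 10*1 = 10)
z(22, 14)*n = (-3*22 + 3*I*√10)*10 = (-66 + 3*I*√10)*10 = -660 + 30*I*√10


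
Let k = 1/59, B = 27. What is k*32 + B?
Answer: 1625/59 ≈ 27.542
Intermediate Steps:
k = 1/59 ≈ 0.016949
k*32 + B = (1/59)*32 + 27 = 32/59 + 27 = 1625/59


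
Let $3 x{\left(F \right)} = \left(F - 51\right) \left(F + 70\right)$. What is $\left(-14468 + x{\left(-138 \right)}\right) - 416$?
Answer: $-10600$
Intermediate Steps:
$x{\left(F \right)} = \frac{\left(-51 + F\right) \left(70 + F\right)}{3}$ ($x{\left(F \right)} = \frac{\left(F - 51\right) \left(F + 70\right)}{3} = \frac{\left(-51 + F\right) \left(70 + F\right)}{3}$)
$\left(-14468 + x{\left(-138 \right)}\right) - 416 = \left(-14468 + \left(-1190 + \frac{\left(-138\right)^{2}}{3} + \frac{19}{3} \left(-138\right)\right)\right) - 416 = \left(-14468 - -4284\right) - 416 = \left(-14468 + 4284\right) - 416 = -10184 - 416 = -10600$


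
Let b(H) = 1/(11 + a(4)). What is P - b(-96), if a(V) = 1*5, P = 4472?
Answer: 71551/16 ≈ 4471.9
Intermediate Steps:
a(V) = 5
b(H) = 1/16 (b(H) = 1/(11 + 5) = 1/16)
P - b(-96) = 4472 - 1*1/16 = 4472 - 1/16 = 71551/16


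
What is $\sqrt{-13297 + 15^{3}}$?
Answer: $11 i \sqrt{82} \approx 99.609 i$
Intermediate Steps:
$\sqrt{-13297 + 15^{3}} = \sqrt{-13297 + 3375} = \sqrt{-9922} = 11 i \sqrt{82}$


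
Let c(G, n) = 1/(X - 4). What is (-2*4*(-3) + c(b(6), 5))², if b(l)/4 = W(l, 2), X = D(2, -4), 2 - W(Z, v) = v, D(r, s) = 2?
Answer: 2209/4 ≈ 552.25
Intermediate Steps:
W(Z, v) = 2 - v
X = 2
b(l) = 0 (b(l) = 4*(2 - 1*2) = 4*(2 - 2) = 4*0 = 0)
c(G, n) = -½ (c(G, n) = 1/(2 - 4) = 1/(-2) = -½)
(-2*4*(-3) + c(b(6), 5))² = (-2*4*(-3) - ½)² = (-8*(-3) - ½)² = (24 - ½)² = (47/2)² = 2209/4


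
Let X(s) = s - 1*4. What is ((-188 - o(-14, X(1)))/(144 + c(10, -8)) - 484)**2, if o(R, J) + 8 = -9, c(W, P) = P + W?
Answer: 5017597225/21316 ≈ 2.3539e+5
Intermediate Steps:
X(s) = -4 + s (X(s) = s - 4 = -4 + s)
o(R, J) = -17 (o(R, J) = -8 - 9 = -17)
((-188 - o(-14, X(1)))/(144 + c(10, -8)) - 484)**2 = ((-188 - 1*(-17))/(144 + (-8 + 10)) - 484)**2 = ((-188 + 17)/(144 + 2) - 484)**2 = (-171/146 - 484)**2 = (-70835/146)**2 = 5017597225/21316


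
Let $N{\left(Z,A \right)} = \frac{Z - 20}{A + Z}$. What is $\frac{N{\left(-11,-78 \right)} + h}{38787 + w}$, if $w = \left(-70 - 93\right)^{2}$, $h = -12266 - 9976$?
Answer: $- \frac{1979507}{5816684} \approx -0.34032$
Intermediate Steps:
$N{\left(Z,A \right)} = \frac{-20 + Z}{A + Z}$
$h = -22242$
$w = 26569$ ($w = \left(-163\right)^{2} = 26569$)
$\frac{N{\left(-11,-78 \right)} + h}{38787 + w} = \frac{\frac{-20 - 11}{-78 - 11} - 22242}{38787 + 26569} = \frac{\frac{1}{-89} \left(-31\right) - 22242}{65356} = \left(\left(- \frac{1}{89}\right) \left(-31\right) - 22242\right) \frac{1}{65356} = \left(\frac{31}{89} - 22242\right) \frac{1}{65356} = \left(- \frac{1979507}{89}\right) \frac{1}{65356} = - \frac{1979507}{5816684}$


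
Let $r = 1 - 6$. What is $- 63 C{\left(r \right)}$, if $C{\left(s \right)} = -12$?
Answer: $756$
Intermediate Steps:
$r = -5$ ($r = 1 - 6 = -5$)
$- 63 C{\left(r \right)} = \left(-63\right) \left(-12\right) = 756$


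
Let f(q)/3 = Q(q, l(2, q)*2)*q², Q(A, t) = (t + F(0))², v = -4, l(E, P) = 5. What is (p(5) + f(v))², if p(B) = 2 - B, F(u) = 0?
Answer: 23011209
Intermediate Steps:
Q(A, t) = t² (Q(A, t) = (t + 0)² = t²)
f(q) = 300*q² (f(q) = 3*((5*2)²*q²) = 3*(10²*q²) = 3*(100*q²) = 300*q²)
(p(5) + f(v))² = ((2 - 1*5) + 300*(-4)²)² = ((2 - 5) + 300*16)² = (-3 + 4800)² = 4797² = 23011209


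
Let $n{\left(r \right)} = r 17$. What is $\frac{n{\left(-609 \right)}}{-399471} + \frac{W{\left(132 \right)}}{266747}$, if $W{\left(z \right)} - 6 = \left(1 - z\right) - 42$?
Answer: $\frac{898306678}{35519230279} \approx 0.025291$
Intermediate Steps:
$n{\left(r \right)} = 17 r$
$W{\left(z \right)} = -35 - z$ ($W{\left(z \right)} = 6 - \left(41 + z\right) = -35 - z$)
$\frac{n{\left(-609 \right)}}{-399471} + \frac{W{\left(132 \right)}}{266747} = \frac{17 \left(-609\right)}{-399471} + \frac{-35 - 132}{266747} = \left(-10353\right) \left(- \frac{1}{399471}\right) + \left(-35 - 132\right) \frac{1}{266747} = \frac{3451}{133157} - \frac{167}{266747} = \frac{898306678}{35519230279}$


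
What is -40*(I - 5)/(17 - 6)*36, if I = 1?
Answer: 5760/11 ≈ 523.64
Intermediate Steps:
-40*(I - 5)/(17 - 6)*36 = -40*(1 - 5)/(17 - 6)*36 = -(-160)/11*36 = -40*(-4/11)*36 = (160/11)*36 = 5760/11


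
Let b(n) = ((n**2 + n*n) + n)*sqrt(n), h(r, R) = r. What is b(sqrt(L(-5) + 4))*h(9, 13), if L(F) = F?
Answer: I**(3/2)*(9 + 18*I) ≈ -19.092 - 6.364*I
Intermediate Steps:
b(n) = sqrt(n)*(n + 2*n**2) (b(n) = ((n**2 + n**2) + n)*sqrt(n) = (2*n**2 + n)*sqrt(n) = (n + 2*n**2)*sqrt(n) = sqrt(n)*(n + 2*n**2))
b(sqrt(L(-5) + 4))*h(9, 13) = ((sqrt(-5 + 4))**(3/2)*(1 + 2*sqrt(-5 + 4)))*9 = ((sqrt(-1))**(3/2)*(1 + 2*sqrt(-1)))*9 = (I**(3/2)*(1 + 2*I))*9 = 9*I**(3/2)*(1 + 2*I)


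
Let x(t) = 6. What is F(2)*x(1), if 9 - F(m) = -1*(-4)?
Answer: 30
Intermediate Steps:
F(m) = 5 (F(m) = 9 - (-1)*(-4) = 9 - 1*4 = 9 - 4 = 5)
F(2)*x(1) = 5*6 = 30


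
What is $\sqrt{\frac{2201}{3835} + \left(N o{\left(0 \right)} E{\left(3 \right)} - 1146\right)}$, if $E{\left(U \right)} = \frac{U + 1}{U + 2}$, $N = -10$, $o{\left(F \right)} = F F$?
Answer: $\frac{i \sqrt{16846039015}}{3835} \approx 33.844 i$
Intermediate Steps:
$o{\left(F \right)} = F^{2}$
$E{\left(U \right)} = \frac{1 + U}{2 + U}$
$\sqrt{\frac{2201}{3835} + \left(N o{\left(0 \right)} E{\left(3 \right)} - 1146\right)} = \sqrt{\frac{2201}{3835} - \left(1146 - - 10 \cdot 0^{2} \frac{1 + 3}{2 + 3}\right)} = \sqrt{2201 \cdot \frac{1}{3835} - \left(1146 - \left(-10\right) 0 \cdot \frac{1}{5} \cdot 4\right)} = \sqrt{\frac{2201}{3835} - \left(1146 + 0 \cdot \frac{1}{5} \cdot 4\right)} = \sqrt{\frac{2201}{3835} + \left(0 \cdot \frac{4}{5} - 1146\right)} = \sqrt{\frac{2201}{3835} + \left(0 - 1146\right)} = \sqrt{\frac{2201}{3835} - 1146} = \sqrt{- \frac{4392709}{3835}} = \frac{i \sqrt{16846039015}}{3835}$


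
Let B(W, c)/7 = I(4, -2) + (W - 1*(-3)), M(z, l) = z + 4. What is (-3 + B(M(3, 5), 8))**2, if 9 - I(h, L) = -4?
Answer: 24964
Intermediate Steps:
I(h, L) = 13 (I(h, L) = 9 - 1*(-4) = 9 + 4 = 13)
M(z, l) = 4 + z
B(W, c) = 112 + 7*W (B(W, c) = 7*(13 + (W - 1*(-3))) = 7*(13 + (W + 3)) = 7*(13 + (3 + W)) = 7*(16 + W) = 112 + 7*W)
(-3 + B(M(3, 5), 8))**2 = (-3 + (112 + 7*(4 + 3)))**2 = (-3 + (112 + 7*7))**2 = (-3 + (112 + 49))**2 = (-3 + 161)**2 = 158**2 = 24964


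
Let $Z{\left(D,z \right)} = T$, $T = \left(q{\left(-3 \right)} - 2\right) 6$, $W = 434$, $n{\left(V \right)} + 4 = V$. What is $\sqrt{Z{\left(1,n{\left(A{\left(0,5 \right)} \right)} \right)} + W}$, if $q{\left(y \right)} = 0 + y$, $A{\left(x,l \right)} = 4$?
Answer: $2 \sqrt{101} \approx 20.1$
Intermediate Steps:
$q{\left(y \right)} = y$
$n{\left(V \right)} = -4 + V$
$T = -30$ ($T = \left(-3 - 2\right) 6 = \left(-5\right) 6 = -30$)
$Z{\left(D,z \right)} = -30$
$\sqrt{Z{\left(1,n{\left(A{\left(0,5 \right)} \right)} \right)} + W} = \sqrt{-30 + 434} = \sqrt{404} = 2 \sqrt{101}$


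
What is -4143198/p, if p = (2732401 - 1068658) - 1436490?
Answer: -1381066/75751 ≈ -18.232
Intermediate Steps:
p = 227253 (p = 1663743 - 1436490 = 227253)
-4143198/p = -4143198/227253 = -4143198*1/227253 = -1381066/75751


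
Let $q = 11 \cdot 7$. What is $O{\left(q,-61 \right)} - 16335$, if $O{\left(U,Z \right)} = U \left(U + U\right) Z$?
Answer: $-739673$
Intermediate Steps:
$q = 77$
$O{\left(U,Z \right)} = 2 Z U^{2}$ ($O{\left(U,Z \right)} = U 2 U Z = 2 U^{2} Z = 2 Z U^{2}$)
$O{\left(q,-61 \right)} - 16335 = 2 \left(-61\right) 77^{2} - 16335 = 2 \left(-61\right) 5929 - 16335 = -723338 - 16335 = -739673$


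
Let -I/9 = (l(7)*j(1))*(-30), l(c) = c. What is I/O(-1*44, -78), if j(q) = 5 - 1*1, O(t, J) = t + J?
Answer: -3780/61 ≈ -61.967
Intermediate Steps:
O(t, J) = J + t
j(q) = 4 (j(q) = 5 - 1 = 4)
I = 7560 (I = -9*7*4*(-30) = -252*(-30) = -9*(-840) = 7560)
I/O(-1*44, -78) = 7560/(-78 - 1*44) = 7560/(-78 - 44) = 7560/(-122) = 7560*(-1/122) = -3780/61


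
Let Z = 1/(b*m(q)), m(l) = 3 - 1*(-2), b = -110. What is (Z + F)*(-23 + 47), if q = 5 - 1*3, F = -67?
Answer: -442212/275 ≈ -1608.0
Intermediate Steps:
q = 2 (q = 5 - 3 = 2)
m(l) = 5 (m(l) = 3 + 2 = 5)
Z = -1/550 (Z = 1/(-110*5) = -1/110*⅕ = -1/550 ≈ -0.0018182)
(Z + F)*(-23 + 47) = (-1/550 - 67)*(-23 + 47) = -36851/550*24 = -442212/275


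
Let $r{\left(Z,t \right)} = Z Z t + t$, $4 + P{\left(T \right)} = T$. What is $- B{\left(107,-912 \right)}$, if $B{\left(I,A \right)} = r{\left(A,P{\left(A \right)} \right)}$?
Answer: $761878420$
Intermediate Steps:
$P{\left(T \right)} = -4 + T$
$r{\left(Z,t \right)} = t + t Z^{2}$ ($r{\left(Z,t \right)} = Z^{2} t + t = t Z^{2} + t = t + t Z^{2}$)
$B{\left(I,A \right)} = \left(1 + A^{2}\right) \left(-4 + A\right)$ ($B{\left(I,A \right)} = \left(-4 + A\right) \left(1 + A^{2}\right) = \left(1 + A^{2}\right) \left(-4 + A\right)$)
$- B{\left(107,-912 \right)} = - \left(1 + \left(-912\right)^{2}\right) \left(-4 - 912\right) = - \left(1 + 831744\right) \left(-916\right) = - 831745 \left(-916\right) = \left(-1\right) \left(-761878420\right) = 761878420$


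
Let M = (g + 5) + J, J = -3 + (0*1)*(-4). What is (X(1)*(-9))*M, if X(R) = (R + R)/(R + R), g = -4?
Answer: 18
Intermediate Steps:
X(R) = 1 (X(R) = (2*R)/((2*R)) = (2*R)*(1/(2*R)) = 1)
J = -3 (J = -3 + 0*(-4) = -3 + 0 = -3)
M = -2 (M = (-4 + 5) - 3 = 1 - 3 = -2)
(X(1)*(-9))*M = (1*(-9))*(-2) = -9*(-2) = 18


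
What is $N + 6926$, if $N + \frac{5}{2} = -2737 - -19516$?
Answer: $\frac{47405}{2} \approx 23703.0$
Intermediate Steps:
$N = \frac{33553}{2}$ ($N = - \frac{5}{2} - -16779 = - \frac{5}{2} + \left(-2737 + 19516\right) = - \frac{5}{2} + 16779 = \frac{33553}{2} \approx 16777.0$)
$N + 6926 = \frac{33553}{2} + 6926 = \frac{47405}{2}$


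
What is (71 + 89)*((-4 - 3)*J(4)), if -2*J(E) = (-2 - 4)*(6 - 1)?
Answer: -16800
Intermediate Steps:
J(E) = 15 (J(E) = -(-2 - 4)*(6 - 1)/2 = -(-3)*5 = -½*(-30) = 15)
(71 + 89)*((-4 - 3)*J(4)) = (71 + 89)*((-4 - 3)*15) = 160*(-7*15) = 160*(-105) = -16800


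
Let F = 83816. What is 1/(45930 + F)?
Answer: 1/129746 ≈ 7.7074e-6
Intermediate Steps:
1/(45930 + F) = 1/(45930 + 83816) = 1/129746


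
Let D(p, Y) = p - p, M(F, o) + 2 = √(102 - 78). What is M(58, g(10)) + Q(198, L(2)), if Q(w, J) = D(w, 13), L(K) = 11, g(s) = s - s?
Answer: -2 + 2*√6 ≈ 2.8990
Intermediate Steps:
g(s) = 0
M(F, o) = -2 + 2*√6 (M(F, o) = -2 + √(102 - 78) = -2 + √24 = -2 + 2*√6)
D(p, Y) = 0
Q(w, J) = 0
M(58, g(10)) + Q(198, L(2)) = (-2 + 2*√6) + 0 = -2 + 2*√6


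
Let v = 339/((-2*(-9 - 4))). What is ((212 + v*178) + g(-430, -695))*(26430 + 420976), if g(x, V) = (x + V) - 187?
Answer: 7100780626/13 ≈ 5.4621e+8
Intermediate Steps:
g(x, V) = -187 + V + x (g(x, V) = (V + x) - 187 = -187 + V + x)
v = 339/26 (v = 339/((-2*(-13))) = 339/26 ≈ 13.038)
((212 + v*178) + g(-430, -695))*(26430 + 420976) = ((212 + (339/26)*178) + (-187 - 695 - 430))*(26430 + 420976) = ((212 + 30171/13) - 1312)*447406 = (32927/13 - 1312)*447406 = (15871/13)*447406 = 7100780626/13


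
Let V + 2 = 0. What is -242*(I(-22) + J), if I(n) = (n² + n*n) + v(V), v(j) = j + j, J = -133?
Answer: -201102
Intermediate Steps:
V = -2 (V = -2 + 0 = -2)
v(j) = 2*j
I(n) = -4 + 2*n² (I(n) = (n² + n*n) + 2*(-2) = (n² + n²) - 4 = 2*n² - 4 = -4 + 2*n²)
-242*(I(-22) + J) = -242*((-4 + 2*(-22)²) - 133) = -242*((-4 + 2*484) - 133) = -242*((-4 + 968) - 133) = -242*(964 - 133) = -242*831 = -201102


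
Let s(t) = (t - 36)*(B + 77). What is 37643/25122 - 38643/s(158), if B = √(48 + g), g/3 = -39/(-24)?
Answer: -191060002361/72038565978 + 115929*√94/2867549 ≈ -2.2602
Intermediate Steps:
g = 39/8 (g = 3*(-39/(-24)) = 3*(-39*(-1/24)) = 3*(13/8) = 39/8 ≈ 4.8750)
B = 3*√94/4 (B = √(48 + 39/8) = √(423/8) = 3*√94/4 ≈ 7.2715)
s(t) = (-36 + t)*(77 + 3*√94/4) (s(t) = (t - 36)*(3*√94/4 + 77) = (-36 + t)*(77 + 3*√94/4))
37643/25122 - 38643/s(158) = 37643/25122 - 38643/(-2772 - 27*√94 + 77*158 + (¾)*158*√94) = 37643*(1/25122) - 38643/(-2772 - 27*√94 + 12166 + 237*√94/2) = 37643/25122 - 38643/(9394 + 183*√94/2)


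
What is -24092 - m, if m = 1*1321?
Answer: -25413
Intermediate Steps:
m = 1321
-24092 - m = -24092 - 1*1321 = -24092 - 1321 = -25413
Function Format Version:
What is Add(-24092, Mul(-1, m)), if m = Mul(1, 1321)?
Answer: -25413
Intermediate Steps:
m = 1321
Add(-24092, Mul(-1, m)) = Add(-24092, Mul(-1, 1321)) = Add(-24092, -1321) = -25413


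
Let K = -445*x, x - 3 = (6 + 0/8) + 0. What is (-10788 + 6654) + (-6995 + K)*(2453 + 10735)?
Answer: -145072134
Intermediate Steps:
x = 9 (x = 3 + ((6 + 0/8) + 0) = 3 + ((6 + 0*(⅛)) + 0) = 3 + ((6 + 0) + 0) = 3 + (6 + 0) = 3 + 6 = 9)
K = -4005 (K = -445*9 = -4005)
(-10788 + 6654) + (-6995 + K)*(2453 + 10735) = (-10788 + 6654) + (-6995 - 4005)*(2453 + 10735) = -4134 - 11000*13188 = -4134 - 145068000 = -145072134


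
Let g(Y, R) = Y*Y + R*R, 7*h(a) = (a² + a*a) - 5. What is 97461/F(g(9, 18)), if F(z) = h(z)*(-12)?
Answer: -227409/1312180 ≈ -0.17331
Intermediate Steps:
h(a) = -5/7 + 2*a²/7 (h(a) = ((a² + a*a) - 5)/7 = ((a² + a²) - 5)/7 = (2*a² - 5)/7 = (-5 + 2*a²)/7 = -5/7 + 2*a²/7)
g(Y, R) = R² + Y² (g(Y, R) = Y² + R² = R² + Y²)
F(z) = 60/7 - 24*z²/7 (F(z) = (-5/7 + 2*z²/7)*(-12) = 60/7 - 24*z²/7)
97461/F(g(9, 18)) = 97461/(60/7 - 24*(18² + 9²)²/7) = 97461/(60/7 - 24*(324 + 81)²/7) = 97461/(60/7 - 24/7*405²) = 97461/(60/7 - 24/7*164025) = 97461/(60/7 - 3936600/7) = 97461/(-3936540/7) = 97461*(-7/3936540) = -227409/1312180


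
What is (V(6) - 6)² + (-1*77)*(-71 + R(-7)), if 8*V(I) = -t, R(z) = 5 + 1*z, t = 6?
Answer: 90665/16 ≈ 5666.6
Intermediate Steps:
R(z) = 5 + z
V(I) = -¾ (V(I) = (-1*6)/8 = (⅛)*(-6) = -¾)
(V(6) - 6)² + (-1*77)*(-71 + R(-7)) = (-¾ - 6)² + (-1*77)*(-71 + (5 - 7)) = (-27/4)² - 77*(-71 - 2) = 729/16 - 77*(-73) = 729/16 + 5621 = 90665/16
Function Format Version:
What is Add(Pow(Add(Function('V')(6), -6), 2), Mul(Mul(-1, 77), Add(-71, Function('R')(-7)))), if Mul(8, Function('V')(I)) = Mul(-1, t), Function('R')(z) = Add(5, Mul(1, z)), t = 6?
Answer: Rational(90665, 16) ≈ 5666.6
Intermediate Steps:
Function('R')(z) = Add(5, z)
Function('V')(I) = Rational(-3, 4) (Function('V')(I) = Mul(Rational(1, 8), Mul(-1, 6)) = Mul(Rational(1, 8), -6) = Rational(-3, 4))
Add(Pow(Add(Function('V')(6), -6), 2), Mul(Mul(-1, 77), Add(-71, Function('R')(-7)))) = Add(Pow(Add(Rational(-3, 4), -6), 2), Mul(Mul(-1, 77), Add(-71, Add(5, -7)))) = Add(Pow(Rational(-27, 4), 2), Mul(-77, Add(-71, -2))) = Add(Rational(729, 16), Mul(-77, -73)) = Add(Rational(729, 16), 5621) = Rational(90665, 16)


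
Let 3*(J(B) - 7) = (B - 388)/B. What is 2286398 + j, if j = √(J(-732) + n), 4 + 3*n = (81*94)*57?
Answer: 2286398 + 5*√193797061/183 ≈ 2.2868e+6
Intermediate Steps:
J(B) = 7 + (-388 + B)/(3*B) (J(B) = 7 + ((B - 388)/B)/3 = 7 + ((-388 + B)/B)/3 = 7 + (-388 + B)/(3*B))
n = 433994/3 (n = -4/3 + ((81*94)*57)/3 = -4/3 + (7614*57)/3 = -4/3 + (⅓)*433998 = -4/3 + 144666 = 433994/3 ≈ 1.4466e+5)
j = 5*√193797061/183 (j = √((⅔)*(-194 + 11*(-732))/(-732) + 433994/3) = √((⅔)*(-1/732)*(-194 - 8052) + 433994/3) = √((⅔)*(-1/732)*(-8246) + 433994/3) = √(4123/549 + 433994/3) = √(79425025/549) = 5*√193797061/183 ≈ 380.36)
2286398 + j = 2286398 + 5*√193797061/183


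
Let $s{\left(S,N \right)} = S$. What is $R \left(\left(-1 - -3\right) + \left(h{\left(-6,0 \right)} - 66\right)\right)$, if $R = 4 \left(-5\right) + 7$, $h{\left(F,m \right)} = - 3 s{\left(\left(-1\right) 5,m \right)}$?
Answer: $637$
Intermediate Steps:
$h{\left(F,m \right)} = 15$ ($h{\left(F,m \right)} = - 3 \left(\left(-1\right) 5\right) = \left(-3\right) \left(-5\right) = 15$)
$R = -13$ ($R = -20 + 7 = -13$)
$R \left(\left(-1 - -3\right) + \left(h{\left(-6,0 \right)} - 66\right)\right) = - 13 \left(\left(-1 - -3\right) + \left(15 - 66\right)\right) = - 13 \left(\left(-1 + 3\right) + \left(15 - 66\right)\right) = - 13 \left(2 - 51\right) = \left(-13\right) \left(-49\right) = 637$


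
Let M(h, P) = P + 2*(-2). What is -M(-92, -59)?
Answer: 63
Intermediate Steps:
M(h, P) = -4 + P (M(h, P) = P - 4 = -4 + P)
-M(-92, -59) = -(-4 - 59) = -1*(-63) = 63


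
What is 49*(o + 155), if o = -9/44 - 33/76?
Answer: 3161627/418 ≈ 7563.7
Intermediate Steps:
o = -267/418 (o = -9*1/44 - 33*1/76 = -9/44 - 33/76 = -267/418 ≈ -0.63876)
49*(o + 155) = 49*(-267/418 + 155) = 49*(64523/418) = 3161627/418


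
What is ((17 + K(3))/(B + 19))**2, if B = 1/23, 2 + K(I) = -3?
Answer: 2116/5329 ≈ 0.39707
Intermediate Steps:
K(I) = -5 (K(I) = -2 - 3 = -5)
B = 1/23 ≈ 0.043478
((17 + K(3))/(B + 19))**2 = ((17 - 5)/(1/23 + 19))**2 = (12/(438/23))**2 = (12*(23/438))**2 = (46/73)**2 = 2116/5329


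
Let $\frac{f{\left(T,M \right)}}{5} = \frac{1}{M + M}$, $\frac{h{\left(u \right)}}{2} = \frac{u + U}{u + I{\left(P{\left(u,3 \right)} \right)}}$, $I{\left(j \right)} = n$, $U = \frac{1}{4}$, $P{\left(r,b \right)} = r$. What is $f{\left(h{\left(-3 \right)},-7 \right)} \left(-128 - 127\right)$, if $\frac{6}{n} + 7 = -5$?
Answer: $\frac{1275}{14} \approx 91.071$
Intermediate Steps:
$n = - \frac{1}{2}$ ($n = \frac{6}{-7 - 5} = \frac{6}{-12} = 6 \left(- \frac{1}{12}\right) = - \frac{1}{2} \approx -0.5$)
$U = \frac{1}{4} \approx 0.25$
$I{\left(j \right)} = - \frac{1}{2}$
$h{\left(u \right)} = \frac{2 \left(\frac{1}{4} + u\right)}{- \frac{1}{2} + u}$ ($h{\left(u \right)} = 2 \frac{u + \frac{1}{4}}{u - \frac{1}{2}} = 2 \frac{\frac{1}{4} + u}{- \frac{1}{2} + u} = \frac{2 \left(\frac{1}{4} + u\right)}{- \frac{1}{2} + u}$)
$f{\left(T,M \right)} = \frac{5}{2 M}$ ($f{\left(T,M \right)} = \frac{5}{M + M} = \frac{5}{2 M}$)
$f{\left(h{\left(-3 \right)},-7 \right)} \left(-128 - 127\right) = \frac{5}{2 \left(-7\right)} \left(-128 - 127\right) = \frac{5}{2} \left(- \frac{1}{7}\right) \left(-255\right) = \left(- \frac{5}{14}\right) \left(-255\right) = \frac{1275}{14}$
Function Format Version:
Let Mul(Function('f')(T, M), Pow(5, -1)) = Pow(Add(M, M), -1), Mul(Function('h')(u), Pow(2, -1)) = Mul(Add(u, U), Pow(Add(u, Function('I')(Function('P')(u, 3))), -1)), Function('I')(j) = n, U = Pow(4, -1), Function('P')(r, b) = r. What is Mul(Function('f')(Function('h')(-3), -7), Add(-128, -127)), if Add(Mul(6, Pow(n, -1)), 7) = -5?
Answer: Rational(1275, 14) ≈ 91.071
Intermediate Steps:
n = Rational(-1, 2) (n = Mul(6, Pow(Add(-7, -5), -1)) = Mul(6, Pow(-12, -1)) = Mul(6, Rational(-1, 12)) = Rational(-1, 2) ≈ -0.50000)
U = Rational(1, 4) ≈ 0.25000
Function('I')(j) = Rational(-1, 2)
Function('h')(u) = Mul(2, Pow(Add(Rational(-1, 2), u), -1), Add(Rational(1, 4), u)) (Function('h')(u) = Mul(2, Mul(Add(u, Rational(1, 4)), Pow(Add(u, Rational(-1, 2)), -1))) = Mul(2, Mul(Add(Rational(1, 4), u), Pow(Add(Rational(-1, 2), u), -1))) = Mul(2, Mul(Pow(Add(Rational(-1, 2), u), -1), Add(Rational(1, 4), u))) = Mul(2, Pow(Add(Rational(-1, 2), u), -1), Add(Rational(1, 4), u)))
Function('f')(T, M) = Mul(Rational(5, 2), Pow(M, -1)) (Function('f')(T, M) = Mul(5, Pow(Add(M, M), -1)) = Mul(5, Pow(Mul(2, M), -1)) = Mul(5, Mul(Rational(1, 2), Pow(M, -1))) = Mul(Rational(5, 2), Pow(M, -1)))
Mul(Function('f')(Function('h')(-3), -7), Add(-128, -127)) = Mul(Mul(Rational(5, 2), Pow(-7, -1)), Add(-128, -127)) = Mul(Mul(Rational(5, 2), Rational(-1, 7)), -255) = Mul(Rational(-5, 14), -255) = Rational(1275, 14)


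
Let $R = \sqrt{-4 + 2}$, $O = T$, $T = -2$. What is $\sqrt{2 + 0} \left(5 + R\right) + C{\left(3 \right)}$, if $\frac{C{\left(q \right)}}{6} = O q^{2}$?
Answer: $-108 + 2 i + 5 \sqrt{2} \approx -100.93 + 2.0 i$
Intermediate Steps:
$O = -2$
$R = i \sqrt{2}$ ($R = \sqrt{-2} = i \sqrt{2} \approx 1.4142 i$)
$C{\left(q \right)} = - 12 q^{2}$ ($C{\left(q \right)} = 6 \left(- 2 q^{2}\right) = - 12 q^{2}$)
$\sqrt{2 + 0} \left(5 + R\right) + C{\left(3 \right)} = \sqrt{2 + 0} \left(5 + i \sqrt{2}\right) - 12 \cdot 3^{2} = \sqrt{2} \left(5 + i \sqrt{2}\right) - 108 = -108 + \sqrt{2} \left(5 + i \sqrt{2}\right)$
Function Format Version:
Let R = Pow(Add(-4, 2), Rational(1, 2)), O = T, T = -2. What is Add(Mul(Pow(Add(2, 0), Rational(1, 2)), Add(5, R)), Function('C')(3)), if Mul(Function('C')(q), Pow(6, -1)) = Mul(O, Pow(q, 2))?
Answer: Add(-108, Mul(2, I), Mul(5, Pow(2, Rational(1, 2)))) ≈ Add(-100.93, Mul(2.0000, I))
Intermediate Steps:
O = -2
R = Mul(I, Pow(2, Rational(1, 2))) (R = Pow(-2, Rational(1, 2)) = Mul(I, Pow(2, Rational(1, 2))) ≈ Mul(1.4142, I))
Function('C')(q) = Mul(-12, Pow(q, 2)) (Function('C')(q) = Mul(6, Mul(-2, Pow(q, 2))) = Mul(-12, Pow(q, 2)))
Add(Mul(Pow(Add(2, 0), Rational(1, 2)), Add(5, R)), Function('C')(3)) = Add(Mul(Pow(Add(2, 0), Rational(1, 2)), Add(5, Mul(I, Pow(2, Rational(1, 2))))), Mul(-12, Pow(3, 2))) = Add(Mul(Pow(2, Rational(1, 2)), Add(5, Mul(I, Pow(2, Rational(1, 2))))), Mul(-12, 9)) = Add(Mul(Pow(2, Rational(1, 2)), Add(5, Mul(I, Pow(2, Rational(1, 2))))), -108) = Add(-108, Mul(Pow(2, Rational(1, 2)), Add(5, Mul(I, Pow(2, Rational(1, 2))))))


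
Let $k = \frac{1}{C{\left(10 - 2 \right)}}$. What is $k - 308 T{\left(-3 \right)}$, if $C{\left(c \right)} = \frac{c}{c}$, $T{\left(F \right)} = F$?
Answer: $925$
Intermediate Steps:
$C{\left(c \right)} = 1$
$k = 1$ ($k = 1^{-1} = 1$)
$k - 308 T{\left(-3 \right)} = 1 - -924 = 1 + 924 = 925$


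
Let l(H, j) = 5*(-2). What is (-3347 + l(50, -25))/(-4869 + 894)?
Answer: 1119/1325 ≈ 0.84453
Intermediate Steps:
l(H, j) = -10
(-3347 + l(50, -25))/(-4869 + 894) = (-3347 - 10)/(-4869 + 894) = -3357/(-3975) = -3357*(-1/3975) = 1119/1325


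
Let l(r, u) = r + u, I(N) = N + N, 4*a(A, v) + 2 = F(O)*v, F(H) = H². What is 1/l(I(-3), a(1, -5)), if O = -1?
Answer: -4/31 ≈ -0.12903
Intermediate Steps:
a(A, v) = -½ + v/4 (a(A, v) = -½ + ((-1)²*v)/4 = -½ + (1*v)/4 = -½ + v/4)
I(N) = 2*N
1/l(I(-3), a(1, -5)) = 1/(2*(-3) + (-½ + (¼)*(-5))) = 1/(-6 + (-½ - 5/4)) = 1/(-6 - 7/4) = 1/(-31/4) = -4/31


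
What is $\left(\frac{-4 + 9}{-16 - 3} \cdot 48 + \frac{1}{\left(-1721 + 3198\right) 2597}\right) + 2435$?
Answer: $\frac{176541268244}{72879611} \approx 2422.4$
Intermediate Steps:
$\left(\frac{-4 + 9}{-16 - 3} \cdot 48 + \frac{1}{\left(-1721 + 3198\right) 2597}\right) + 2435 = \left(\frac{5}{-19} \cdot 48 + \frac{1}{1477} \cdot \frac{1}{2597}\right) + 2435 = \left(5 \left(- \frac{1}{19}\right) 48 + \frac{1}{1477} \cdot \frac{1}{2597}\right) + 2435 = \left(\left(- \frac{5}{19}\right) 48 + \frac{1}{3835769}\right) + 2435 = \left(- \frac{240}{19} + \frac{1}{3835769}\right) + 2435 = - \frac{920584541}{72879611} + 2435 = \frac{176541268244}{72879611}$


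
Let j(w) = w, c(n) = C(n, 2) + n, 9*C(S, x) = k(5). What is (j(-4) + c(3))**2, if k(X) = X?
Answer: 16/81 ≈ 0.19753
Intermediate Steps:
C(S, x) = 5/9 (C(S, x) = (1/9)*5 = 5/9)
c(n) = 5/9 + n
(j(-4) + c(3))**2 = (-4 + (5/9 + 3))**2 = (-4 + 32/9)**2 = (-4/9)**2 = 16/81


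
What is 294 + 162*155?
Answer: 25404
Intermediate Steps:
294 + 162*155 = 294 + 25110 = 25404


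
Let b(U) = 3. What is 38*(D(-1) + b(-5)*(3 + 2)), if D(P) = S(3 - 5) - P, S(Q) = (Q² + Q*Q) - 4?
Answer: 760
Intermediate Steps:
S(Q) = -4 + 2*Q² (S(Q) = (Q² + Q²) - 4 = 2*Q² - 4 = -4 + 2*Q²)
D(P) = 4 - P (D(P) = (-4 + 2*(3 - 5)²) - P = (-4 + 2*(-2)²) - P = (-4 + 2*4) - P = (-4 + 8) - P = 4 - P)
38*(D(-1) + b(-5)*(3 + 2)) = 38*((4 - 1*(-1)) + 3*(3 + 2)) = 38*((4 + 1) + 3*5) = 38*(5 + 15) = 38*20 = 760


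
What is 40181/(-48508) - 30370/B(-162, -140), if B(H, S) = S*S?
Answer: -56518389/23768920 ≈ -2.3778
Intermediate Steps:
B(H, S) = S²
40181/(-48508) - 30370/B(-162, -140) = 40181/(-48508) - 30370/((-140)²) = 40181*(-1/48508) - 30370/19600 = -40181/48508 - 30370*1/19600 = -40181/48508 - 3037/1960 = -56518389/23768920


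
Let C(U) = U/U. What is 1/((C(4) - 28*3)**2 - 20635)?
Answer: -1/13746 ≈ -7.2748e-5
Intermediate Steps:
C(U) = 1
1/((C(4) - 28*3)**2 - 20635) = 1/((1 - 28*3)**2 - 20635) = 1/((1 - 84)**2 - 20635) = 1/((-83)**2 - 20635) = 1/(6889 - 20635) = 1/(-13746) = -1/13746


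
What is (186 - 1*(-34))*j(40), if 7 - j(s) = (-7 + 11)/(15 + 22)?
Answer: 56100/37 ≈ 1516.2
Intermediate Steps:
j(s) = 255/37 (j(s) = 7 - (-7 + 11)/(15 + 22) = 7 - 4/37 = 255/37)
(186 - 1*(-34))*j(40) = (186 - 1*(-34))*(255/37) = (186 + 34)*(255/37) = 220*(255/37) = 56100/37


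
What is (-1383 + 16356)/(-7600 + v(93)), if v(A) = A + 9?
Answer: -651/326 ≈ -1.9969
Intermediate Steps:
v(A) = 9 + A
(-1383 + 16356)/(-7600 + v(93)) = (-1383 + 16356)/(-7600 + (9 + 93)) = 14973/(-7600 + 102) = 14973/(-7498) = 14973*(-1/7498) = -651/326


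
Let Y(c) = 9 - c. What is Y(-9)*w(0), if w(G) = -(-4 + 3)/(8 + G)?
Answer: 9/4 ≈ 2.2500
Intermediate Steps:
w(G) = 1/(8 + G) (w(G) = -(-1)/(8 + G) = 1/(8 + G))
Y(-9)*w(0) = (9 - 1*(-9))/(8 + 0) = (9 + 9)/8 = 18*(⅛) = 9/4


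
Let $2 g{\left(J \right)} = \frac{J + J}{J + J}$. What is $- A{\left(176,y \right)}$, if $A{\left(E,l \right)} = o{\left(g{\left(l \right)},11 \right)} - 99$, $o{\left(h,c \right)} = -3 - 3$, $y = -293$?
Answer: $105$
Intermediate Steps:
$g{\left(J \right)} = \frac{1}{2}$ ($g{\left(J \right)} = \frac{\left(J + J\right) \frac{1}{J + J}}{2} = \frac{2 J \frac{1}{2 J}}{2} = \frac{1}{2} \cdot 1 = \frac{1}{2}$)
$o{\left(h,c \right)} = -6$
$A{\left(E,l \right)} = -105$ ($A{\left(E,l \right)} = -6 - 99 = -105$)
$- A{\left(176,y \right)} = \left(-1\right) \left(-105\right) = 105$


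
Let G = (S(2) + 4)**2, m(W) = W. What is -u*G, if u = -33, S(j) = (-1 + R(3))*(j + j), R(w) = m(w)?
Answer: 4752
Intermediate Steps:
R(w) = w
S(j) = 4*j (S(j) = (-1 + 3)*(j + j) = 2*(2*j) = 4*j)
G = 144 (G = (4*2 + 4)**2 = (8 + 4)**2 = 12**2 = 144)
-u*G = -(-33)*144 = -1*(-4752) = 4752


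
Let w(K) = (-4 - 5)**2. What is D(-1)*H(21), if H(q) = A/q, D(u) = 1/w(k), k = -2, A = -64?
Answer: -64/1701 ≈ -0.037625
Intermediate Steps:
w(K) = 81 (w(K) = (-9)**2 = 81)
D(u) = 1/81
H(q) = -64/q
D(-1)*H(21) = (-64/21)/81 = (-64*1/21)/81 = (1/81)*(-64/21) = -64/1701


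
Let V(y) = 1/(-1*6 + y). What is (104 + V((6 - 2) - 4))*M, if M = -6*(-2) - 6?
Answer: 623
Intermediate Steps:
M = 6 (M = 12 - 6 = 6)
V(y) = 1/(-6 + y)
(104 + V((6 - 2) - 4))*M = (104 + 1/(-6 + ((6 - 2) - 4)))*6 = (104 + 1/(-6 + (4 - 4)))*6 = (104 + 1/(-6 + 0))*6 = (104 + 1/(-6))*6 = (104 - 1/6)*6 = (623/6)*6 = 623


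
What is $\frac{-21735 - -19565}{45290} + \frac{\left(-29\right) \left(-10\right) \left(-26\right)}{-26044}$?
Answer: $\frac{1017754}{4212617} \approx 0.2416$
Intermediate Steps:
$\frac{-21735 - -19565}{45290} + \frac{\left(-29\right) \left(-10\right) \left(-26\right)}{-26044} = \left(-21735 + 19565\right) \frac{1}{45290} + 290 \left(-26\right) \left(- \frac{1}{26044}\right) = \left(-2170\right) \frac{1}{45290} - - \frac{1885}{6511} = - \frac{31}{647} + \frac{1885}{6511} = \frac{1017754}{4212617}$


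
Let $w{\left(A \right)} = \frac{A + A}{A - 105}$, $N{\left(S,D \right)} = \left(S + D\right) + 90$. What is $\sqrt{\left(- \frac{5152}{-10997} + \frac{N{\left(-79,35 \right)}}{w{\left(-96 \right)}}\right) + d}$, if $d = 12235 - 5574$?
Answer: $\frac{143 \sqrt{51827290}}{12568} \approx 81.912$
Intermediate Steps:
$N{\left(S,D \right)} = 90 + D + S$ ($N{\left(S,D \right)} = \left(D + S\right) + 90 = 90 + D + S$)
$w{\left(A \right)} = \frac{2 A}{-105 + A}$
$d = 6661$ ($d = 12235 - 5574 = 6661$)
$\sqrt{\left(- \frac{5152}{-10997} + \frac{N{\left(-79,35 \right)}}{w{\left(-96 \right)}}\right) + d} = \sqrt{\left(- \frac{5152}{-10997} + \frac{90 + 35 - 79}{2 \left(-96\right) \frac{1}{-105 - 96}}\right) + 6661} = \sqrt{\left(\left(-5152\right) \left(- \frac{1}{10997}\right) + \frac{46}{2 \left(-96\right) \frac{1}{-201}}\right) + 6661} = \sqrt{\left(\frac{736}{1571} + \frac{46}{2 \left(-96\right) \left(- \frac{1}{201}\right)}\right) + 6661} = \sqrt{\left(\frac{736}{1571} + \frac{46}{\frac{64}{67}}\right) + 6661} = \sqrt{\left(\frac{736}{1571} + 46 \cdot \frac{67}{64}\right) + 6661} = \sqrt{\left(\frac{736}{1571} + \frac{1541}{32}\right) + 6661} = \sqrt{\frac{2444463}{50272} + 6661} = \sqrt{\frac{337306255}{50272}} = \frac{143 \sqrt{51827290}}{12568}$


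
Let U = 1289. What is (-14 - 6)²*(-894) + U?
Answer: -356311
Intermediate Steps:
(-14 - 6)²*(-894) + U = (-14 - 6)²*(-894) + 1289 = (-20)²*(-894) + 1289 = 400*(-894) + 1289 = -357600 + 1289 = -356311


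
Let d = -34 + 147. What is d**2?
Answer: 12769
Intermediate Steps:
d = 113
d**2 = 113**2 = 12769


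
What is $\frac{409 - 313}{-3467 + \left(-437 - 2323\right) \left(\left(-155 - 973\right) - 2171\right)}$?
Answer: $\frac{96}{9101773} \approx 1.0547 \cdot 10^{-5}$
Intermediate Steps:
$\frac{409 - 313}{-3467 + \left(-437 - 2323\right) \left(\left(-155 - 973\right) - 2171\right)} = \frac{96}{-3467 - 2760 \left(-1128 - 2171\right)} = \frac{96}{-3467 - -9105240} = \frac{96}{-3467 + 9105240} = \frac{96}{9101773}$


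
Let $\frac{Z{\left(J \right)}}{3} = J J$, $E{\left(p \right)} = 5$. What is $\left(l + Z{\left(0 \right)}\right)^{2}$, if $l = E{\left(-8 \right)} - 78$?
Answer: $5329$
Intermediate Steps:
$Z{\left(J \right)} = 3 J^{2}$ ($Z{\left(J \right)} = 3 J J = 3 J^{2}$)
$l = -73$ ($l = 5 - 78 = -73$)
$\left(l + Z{\left(0 \right)}\right)^{2} = \left(-73 + 3 \cdot 0^{2}\right)^{2} = \left(-73 + 3 \cdot 0\right)^{2} = \left(-73 + 0\right)^{2} = \left(-73\right)^{2} = 5329$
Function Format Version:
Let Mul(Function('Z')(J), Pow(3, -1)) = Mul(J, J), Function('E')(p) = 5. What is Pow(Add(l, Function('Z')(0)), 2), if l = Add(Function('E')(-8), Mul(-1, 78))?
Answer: 5329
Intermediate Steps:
Function('Z')(J) = Mul(3, Pow(J, 2)) (Function('Z')(J) = Mul(3, Mul(J, J)) = Mul(3, Pow(J, 2)))
l = -73 (l = Add(5, Mul(-1, 78)) = Add(5, -78) = -73)
Pow(Add(l, Function('Z')(0)), 2) = Pow(Add(-73, Mul(3, Pow(0, 2))), 2) = Pow(Add(-73, Mul(3, 0)), 2) = Pow(Add(-73, 0), 2) = Pow(-73, 2) = 5329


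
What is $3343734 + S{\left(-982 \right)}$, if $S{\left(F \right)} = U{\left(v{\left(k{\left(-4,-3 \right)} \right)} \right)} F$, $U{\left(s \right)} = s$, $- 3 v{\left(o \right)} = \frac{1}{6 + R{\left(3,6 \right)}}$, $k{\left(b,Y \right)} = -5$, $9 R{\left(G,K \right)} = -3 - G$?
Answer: $\frac{26750363}{8} \approx 3.3438 \cdot 10^{6}$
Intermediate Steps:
$R{\left(G,K \right)} = - \frac{1}{3} - \frac{G}{9}$ ($R{\left(G,K \right)} = \frac{-3 - G}{9} = - \frac{1}{3} - \frac{G}{9}$)
$v{\left(o \right)} = - \frac{1}{16}$ ($v{\left(o \right)} = - \frac{1}{3 \left(6 - \frac{2}{3}\right)} = - \frac{1}{3 \cdot \frac{16}{3}} = \left(- \frac{1}{3}\right) \frac{3}{16} = - \frac{1}{16}$)
$S{\left(F \right)} = - \frac{F}{16}$
$3343734 + S{\left(-982 \right)} = 3343734 - - \frac{491}{8} = 3343734 + \frac{491}{8} = \frac{26750363}{8}$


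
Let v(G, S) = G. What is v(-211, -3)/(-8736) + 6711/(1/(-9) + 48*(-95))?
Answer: -5703143/3939936 ≈ -1.4475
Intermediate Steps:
v(-211, -3)/(-8736) + 6711/(1/(-9) + 48*(-95)) = -211/(-8736) + 6711/(1/(-9) + 48*(-95)) = -211*(-1/8736) + 6711/(-⅑ - 4560) = 211/8736 + 6711/(-41041/9) = 211/8736 + 6711*(-9/41041) = 211/8736 - 60399/41041 = -5703143/3939936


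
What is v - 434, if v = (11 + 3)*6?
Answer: -350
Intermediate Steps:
v = 84 (v = 14*6 = 84)
v - 434 = 84 - 434 = -350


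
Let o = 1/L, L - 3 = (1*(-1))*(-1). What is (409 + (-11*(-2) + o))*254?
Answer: 219075/2 ≈ 1.0954e+5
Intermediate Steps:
L = 4 (L = 3 + (1*(-1))*(-1) = 3 - 1*(-1) = 3 + 1 = 4)
o = 1/4 ≈ 0.25000
(409 + (-11*(-2) + o))*254 = (409 + (-11*(-2) + 1/4))*254 = (409 + (22 + 1/4))*254 = (409 + 89/4)*254 = (1725/4)*254 = 219075/2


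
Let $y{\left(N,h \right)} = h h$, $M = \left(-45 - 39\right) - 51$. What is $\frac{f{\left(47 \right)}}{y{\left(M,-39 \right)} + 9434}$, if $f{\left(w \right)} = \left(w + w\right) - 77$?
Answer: $\frac{17}{10955} \approx 0.0015518$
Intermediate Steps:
$M = -135$ ($M = -84 - 51 = -135$)
$y{\left(N,h \right)} = h^{2}$
$f{\left(w \right)} = -77 + 2 w$ ($f{\left(w \right)} = 2 w - 77 = -77 + 2 w$)
$\frac{f{\left(47 \right)}}{y{\left(M,-39 \right)} + 9434} = \frac{-77 + 2 \cdot 47}{\left(-39\right)^{2} + 9434} = \frac{-77 + 94}{1521 + 9434} = \frac{17}{10955}$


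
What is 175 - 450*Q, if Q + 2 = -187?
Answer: 85225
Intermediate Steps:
Q = -189 (Q = -2 - 187 = -189)
175 - 450*Q = 175 - 450*(-189) = 175 + 85050 = 85225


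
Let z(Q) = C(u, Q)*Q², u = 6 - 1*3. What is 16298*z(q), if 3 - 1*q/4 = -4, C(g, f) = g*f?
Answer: 1073321088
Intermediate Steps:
u = 3 (u = 6 - 3 = 3)
C(g, f) = f*g
q = 28 (q = 12 - 4*(-4) = 12 + 16 = 28)
z(Q) = 3*Q³ (z(Q) = (Q*3)*Q² = (3*Q)*Q² = 3*Q³)
16298*z(q) = 16298*(3*28³) = 16298*(3*21952) = 16298*65856 = 1073321088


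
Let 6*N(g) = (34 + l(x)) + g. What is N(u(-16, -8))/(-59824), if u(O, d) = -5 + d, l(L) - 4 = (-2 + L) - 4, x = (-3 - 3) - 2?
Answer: -11/358944 ≈ -3.0645e-5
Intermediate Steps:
x = -8 (x = -6 - 2 = -8)
l(L) = -2 + L (l(L) = 4 + ((-2 + L) - 4) = 4 + (-6 + L) = -2 + L)
N(g) = 4 + g/6 (N(g) = ((34 + (-2 - 8)) + g)/6 = ((34 - 10) + g)/6 = (24 + g)/6 = 4 + g/6)
N(u(-16, -8))/(-59824) = (4 + (-5 - 8)/6)/(-59824) = (4 + (⅙)*(-13))*(-1/59824) = (4 - 13/6)*(-1/59824) = (11/6)*(-1/59824) = -11/358944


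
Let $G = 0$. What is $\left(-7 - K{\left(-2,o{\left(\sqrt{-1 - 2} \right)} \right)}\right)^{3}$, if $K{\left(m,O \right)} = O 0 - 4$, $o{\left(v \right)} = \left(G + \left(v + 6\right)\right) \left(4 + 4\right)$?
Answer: $-27$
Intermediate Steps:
$o{\left(v \right)} = 48 + 8 v$ ($o{\left(v \right)} = \left(0 + \left(v + 6\right)\right) \left(4 + 4\right) = \left(0 + \left(6 + v\right)\right) 8 = \left(6 + v\right) 8 = 48 + 8 v$)
$K{\left(m,O \right)} = -4$ ($K{\left(m,O \right)} = 0 - 4 = -4$)
$\left(-7 - K{\left(-2,o{\left(\sqrt{-1 - 2} \right)} \right)}\right)^{3} = \left(-7 - -4\right)^{3} = \left(-7 + 4\right)^{3} = \left(-3\right)^{3} = -27$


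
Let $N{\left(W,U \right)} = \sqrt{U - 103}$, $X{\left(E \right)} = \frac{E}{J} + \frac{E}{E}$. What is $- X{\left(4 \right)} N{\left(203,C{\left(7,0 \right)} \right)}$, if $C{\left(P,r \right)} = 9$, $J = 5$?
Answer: $- \frac{9 i \sqrt{94}}{5} \approx - 17.452 i$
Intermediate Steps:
$X{\left(E \right)} = 1 + \frac{E}{5}$ ($X{\left(E \right)} = \frac{E}{5} + \frac{E}{E} = E \frac{1}{5} + 1 = \frac{E}{5} + 1 = 1 + \frac{E}{5}$)
$N{\left(W,U \right)} = \sqrt{-103 + U}$
$- X{\left(4 \right)} N{\left(203,C{\left(7,0 \right)} \right)} = - \left(1 + \frac{1}{5} \cdot 4\right) \sqrt{-103 + 9} = - \left(1 + \frac{4}{5}\right) \sqrt{-94} = - \frac{9 i \sqrt{94}}{5}$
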